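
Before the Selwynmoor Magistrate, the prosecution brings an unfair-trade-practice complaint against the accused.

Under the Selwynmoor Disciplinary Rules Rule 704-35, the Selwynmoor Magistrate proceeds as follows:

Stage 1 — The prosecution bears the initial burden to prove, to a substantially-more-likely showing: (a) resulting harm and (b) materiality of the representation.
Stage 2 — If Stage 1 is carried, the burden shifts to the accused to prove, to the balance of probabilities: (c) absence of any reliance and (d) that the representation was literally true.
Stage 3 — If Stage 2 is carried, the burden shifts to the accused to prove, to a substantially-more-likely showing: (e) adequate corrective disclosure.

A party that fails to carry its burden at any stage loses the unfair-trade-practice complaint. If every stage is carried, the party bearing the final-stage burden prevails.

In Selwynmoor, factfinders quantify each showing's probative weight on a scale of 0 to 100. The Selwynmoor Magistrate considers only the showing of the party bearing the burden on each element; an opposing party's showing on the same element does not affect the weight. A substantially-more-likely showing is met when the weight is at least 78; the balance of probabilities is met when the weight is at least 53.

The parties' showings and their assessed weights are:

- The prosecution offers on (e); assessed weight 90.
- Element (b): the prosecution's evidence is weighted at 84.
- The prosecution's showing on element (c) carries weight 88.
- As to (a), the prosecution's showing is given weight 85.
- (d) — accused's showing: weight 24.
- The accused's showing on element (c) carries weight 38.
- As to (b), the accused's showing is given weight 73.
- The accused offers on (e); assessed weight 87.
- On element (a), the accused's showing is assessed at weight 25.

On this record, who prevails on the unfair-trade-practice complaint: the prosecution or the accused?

At Stage 1 the prosecution must meet a substantially-more-likely showing (weight is at least 78): on (a) the weight is 85 (the accused's 25 is given no effect), which does reach 78, so (a) meets the standard; on (b) the weight is 84 (the accused's 73 is given no effect), which does reach 78, so (b) meets the standard.
  The prosecution carries Stage 1; the accused now bears the burden.
At Stage 2 the accused must meet the balance of probabilities (weight is at least 53): on (c) the weight is 38 (the prosecution's 88 is given no effect), < 53, so (c) does not meet the standard; on (d) the weight is 24, < 53, so (d) does not meet the standard.
  Not every element is met, so the accused fails to carry Stage 2.
The analysis ends at Stage 2; the prosecution prevails.

prosecution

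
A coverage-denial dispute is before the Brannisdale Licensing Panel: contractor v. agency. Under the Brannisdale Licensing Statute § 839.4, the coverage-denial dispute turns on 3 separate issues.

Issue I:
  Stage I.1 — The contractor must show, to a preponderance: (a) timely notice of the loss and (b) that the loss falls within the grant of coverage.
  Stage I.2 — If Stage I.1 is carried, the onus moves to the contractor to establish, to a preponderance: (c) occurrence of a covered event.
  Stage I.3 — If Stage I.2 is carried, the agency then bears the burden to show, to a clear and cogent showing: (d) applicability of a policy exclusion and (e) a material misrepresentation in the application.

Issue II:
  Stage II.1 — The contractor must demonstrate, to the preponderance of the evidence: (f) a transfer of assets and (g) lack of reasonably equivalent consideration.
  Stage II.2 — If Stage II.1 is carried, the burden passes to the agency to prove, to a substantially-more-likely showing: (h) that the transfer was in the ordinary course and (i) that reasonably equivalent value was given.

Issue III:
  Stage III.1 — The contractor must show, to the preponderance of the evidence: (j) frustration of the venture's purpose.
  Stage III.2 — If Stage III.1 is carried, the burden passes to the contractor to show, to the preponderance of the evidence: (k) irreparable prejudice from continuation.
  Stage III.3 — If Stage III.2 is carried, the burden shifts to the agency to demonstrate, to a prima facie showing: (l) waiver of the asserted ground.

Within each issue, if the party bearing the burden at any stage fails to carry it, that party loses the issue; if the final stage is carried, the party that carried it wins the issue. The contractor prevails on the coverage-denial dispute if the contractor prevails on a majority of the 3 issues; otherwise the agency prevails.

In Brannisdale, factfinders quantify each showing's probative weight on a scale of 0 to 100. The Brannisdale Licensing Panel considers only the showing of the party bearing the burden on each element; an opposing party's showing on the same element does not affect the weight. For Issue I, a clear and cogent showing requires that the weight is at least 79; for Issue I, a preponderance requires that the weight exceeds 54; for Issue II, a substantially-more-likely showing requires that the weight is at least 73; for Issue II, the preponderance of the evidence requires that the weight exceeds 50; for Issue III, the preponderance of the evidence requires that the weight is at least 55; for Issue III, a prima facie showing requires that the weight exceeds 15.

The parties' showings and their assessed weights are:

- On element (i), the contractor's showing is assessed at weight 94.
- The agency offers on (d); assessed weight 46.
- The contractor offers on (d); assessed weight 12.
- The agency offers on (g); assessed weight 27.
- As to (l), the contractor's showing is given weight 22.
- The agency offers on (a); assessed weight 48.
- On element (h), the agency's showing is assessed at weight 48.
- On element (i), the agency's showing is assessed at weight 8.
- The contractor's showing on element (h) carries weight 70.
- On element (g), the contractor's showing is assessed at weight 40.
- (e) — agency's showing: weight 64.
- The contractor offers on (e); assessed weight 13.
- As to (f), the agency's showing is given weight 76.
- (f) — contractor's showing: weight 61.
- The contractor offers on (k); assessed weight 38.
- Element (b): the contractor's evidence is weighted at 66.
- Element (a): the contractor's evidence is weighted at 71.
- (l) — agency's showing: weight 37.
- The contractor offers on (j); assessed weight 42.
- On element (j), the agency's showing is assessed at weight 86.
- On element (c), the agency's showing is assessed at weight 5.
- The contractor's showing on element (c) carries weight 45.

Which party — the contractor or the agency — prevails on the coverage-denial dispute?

— Issue I —
At Stage I.1 the contractor must meet a preponderance (weight exceeds 54): on (a) the weight is 71 (the agency's 48 is given no effect), > 54, so (a) meets the standard; on (b) the weight is 66, which does exceed 54, so (b) meets the standard.
  All elements met. The contractor retains the burden for Stage I.2.
At Stage I.2 the contractor must meet a preponderance (weight exceeds 54): on (c) the weight is 45 (the agency's 5 is given no effect), ≤ 54, so (c) does not meet the standard.
  The contractor does not carry Stage I.2.
So the agency prevails on this issue.
— Issue II —
Stage II.1 — burden on contractor; standard: the preponderance of the evidence (weight exceeds 50).
    (f): 61 (agency's 76 disregarded) > 50 [met]
    (g): 40 (agency's 27 disregarded) ≤ 50 [not met]
  The contractor does not carry Stage II.1.
The analysis ends at Stage II.1; the agency prevails on this issue.
— Issue III —
Stage III.1 (contractor, the preponderance of the evidence, weight is at least 55): (j) 42 (agency's 86 disregarded) < 55 — fails.
  Stage III.1 not carried; the contractor fails its burden.
The agency prevails on this issue.
Per-issue: Issue I → agency; Issue II → agency; Issue III → agency. The contractor must prevail on a majority of issues; overall, the agency prevails.

agency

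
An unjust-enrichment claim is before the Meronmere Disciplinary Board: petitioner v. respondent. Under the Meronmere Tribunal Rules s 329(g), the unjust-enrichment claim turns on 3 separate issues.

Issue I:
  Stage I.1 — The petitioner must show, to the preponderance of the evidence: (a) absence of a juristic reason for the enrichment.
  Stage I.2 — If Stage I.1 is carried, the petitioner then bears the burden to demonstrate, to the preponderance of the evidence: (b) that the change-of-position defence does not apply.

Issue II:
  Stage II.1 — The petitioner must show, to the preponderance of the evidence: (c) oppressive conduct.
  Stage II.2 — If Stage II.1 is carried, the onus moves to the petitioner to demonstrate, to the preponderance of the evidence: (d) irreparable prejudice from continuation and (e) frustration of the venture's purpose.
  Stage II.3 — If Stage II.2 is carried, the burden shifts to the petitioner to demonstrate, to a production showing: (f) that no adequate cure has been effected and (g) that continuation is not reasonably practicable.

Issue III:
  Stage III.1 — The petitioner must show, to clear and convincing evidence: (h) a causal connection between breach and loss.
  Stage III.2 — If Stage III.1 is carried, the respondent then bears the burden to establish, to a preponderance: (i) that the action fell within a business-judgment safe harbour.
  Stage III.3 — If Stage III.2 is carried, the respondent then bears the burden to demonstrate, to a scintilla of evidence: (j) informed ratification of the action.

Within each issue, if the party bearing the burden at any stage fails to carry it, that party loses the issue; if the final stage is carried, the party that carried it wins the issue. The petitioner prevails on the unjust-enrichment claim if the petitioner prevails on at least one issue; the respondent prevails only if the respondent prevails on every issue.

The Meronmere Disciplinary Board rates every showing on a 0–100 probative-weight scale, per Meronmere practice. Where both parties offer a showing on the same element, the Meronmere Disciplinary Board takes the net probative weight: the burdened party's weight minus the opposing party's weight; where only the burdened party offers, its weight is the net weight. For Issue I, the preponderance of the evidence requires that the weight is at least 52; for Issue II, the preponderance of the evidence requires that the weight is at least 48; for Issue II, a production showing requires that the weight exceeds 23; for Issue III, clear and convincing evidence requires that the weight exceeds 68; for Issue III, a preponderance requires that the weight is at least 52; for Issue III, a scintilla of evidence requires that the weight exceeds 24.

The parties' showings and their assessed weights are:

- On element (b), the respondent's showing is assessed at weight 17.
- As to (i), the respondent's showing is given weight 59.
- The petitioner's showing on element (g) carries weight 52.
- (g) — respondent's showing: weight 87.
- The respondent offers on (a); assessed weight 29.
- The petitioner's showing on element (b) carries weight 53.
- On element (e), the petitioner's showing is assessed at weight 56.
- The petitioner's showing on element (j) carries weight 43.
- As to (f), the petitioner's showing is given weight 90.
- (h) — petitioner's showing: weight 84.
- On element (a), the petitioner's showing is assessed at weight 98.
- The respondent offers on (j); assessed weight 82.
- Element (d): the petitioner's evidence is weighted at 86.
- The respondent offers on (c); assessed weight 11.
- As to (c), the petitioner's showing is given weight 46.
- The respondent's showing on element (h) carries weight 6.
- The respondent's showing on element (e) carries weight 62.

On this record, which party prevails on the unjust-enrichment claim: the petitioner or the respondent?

respondent

— Issue I —
Stage I.1 — burden on petitioner; standard: the preponderance of the evidence (weight is at least 52).
    (a): 98 − 29 = 69 ≥ 52 [met]
  Stage I.1 carried; the burden remains with the petitioner.
Stage I.2 — burden on petitioner; standard: the preponderance of the evidence (weight is at least 52).
    (b): 53 − 17 = 36 < 52 [not met]
  The petitioner does not carry Stage I.2.
The respondent prevails on this issue.
— Issue II —
Stage II.1 (petitioner, the preponderance of the evidence, weight is at least 48): (c) net 46−11=35 < 48 — fails.
  The petitioner does not carry Stage II.1.
The respondent prevails on this issue.
— Issue III —
Stage III.1 (petitioner, clear and convincing evidence, weight exceeds 68): (h) net 84−6=78 > 68 — meets.
  The petitioner carries Stage III.1; the respondent now bears the burden.
Stage III.2 (respondent, a preponderance, weight is at least 52): (i) 59 ≥ 52 — meets.
  Stage III.2 is satisfied; the respondent continues to bear the burden.
Stage III.3 (respondent, a scintilla of evidence, weight exceeds 24): (j) net 82−43=39 > 24 — meets.
  The respondent carries the last stage.
Every stage carried; the respondent prevails on this issue.
Per-issue: Issue I → respondent; Issue II → respondent; Issue III → respondent. The petitioner must prevail on at least one issue; overall, the respondent prevails.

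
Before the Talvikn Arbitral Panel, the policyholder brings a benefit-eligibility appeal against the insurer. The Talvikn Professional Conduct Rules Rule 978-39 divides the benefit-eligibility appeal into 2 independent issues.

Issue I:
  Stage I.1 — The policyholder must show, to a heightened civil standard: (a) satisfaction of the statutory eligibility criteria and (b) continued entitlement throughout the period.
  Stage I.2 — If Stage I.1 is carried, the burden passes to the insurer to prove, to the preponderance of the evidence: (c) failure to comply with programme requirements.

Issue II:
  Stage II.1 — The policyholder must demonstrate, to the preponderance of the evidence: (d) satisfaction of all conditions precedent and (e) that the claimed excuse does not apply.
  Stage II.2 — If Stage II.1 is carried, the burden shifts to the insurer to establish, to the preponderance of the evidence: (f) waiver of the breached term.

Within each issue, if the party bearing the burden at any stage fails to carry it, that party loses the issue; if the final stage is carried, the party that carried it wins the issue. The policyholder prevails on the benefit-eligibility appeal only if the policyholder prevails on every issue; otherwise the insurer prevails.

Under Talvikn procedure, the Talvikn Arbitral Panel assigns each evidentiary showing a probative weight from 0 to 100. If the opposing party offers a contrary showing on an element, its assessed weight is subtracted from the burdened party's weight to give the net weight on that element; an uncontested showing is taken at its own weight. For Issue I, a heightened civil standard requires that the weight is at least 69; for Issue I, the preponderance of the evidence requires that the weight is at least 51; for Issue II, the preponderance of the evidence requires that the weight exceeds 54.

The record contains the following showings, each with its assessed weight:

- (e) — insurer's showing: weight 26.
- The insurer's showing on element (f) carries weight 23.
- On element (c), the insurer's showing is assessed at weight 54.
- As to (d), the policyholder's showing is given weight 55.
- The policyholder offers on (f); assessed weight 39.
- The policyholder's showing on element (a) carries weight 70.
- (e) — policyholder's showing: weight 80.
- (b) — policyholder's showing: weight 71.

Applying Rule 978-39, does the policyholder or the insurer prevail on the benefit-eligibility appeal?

— Issue I —
Stage I.1 (policyholder, a heightened civil standard, weight is at least 69): (a) 70 ≥ 69 — meets; (b) 71 ≥ 69 — meets.
  The policyholder carries Stage I.1; the insurer now bears the burden.
Stage I.2 (insurer, the preponderance of the evidence, weight is at least 51): (c) 54 ≥ 51 — meets.
  Stage I.2 carried; the final stage is satisfied.
Every stage carried; the insurer prevails on this issue.
— Issue II —
Stage II.1 — burden on policyholder; standard: the preponderance of the evidence (weight exceeds 54).
    (d): 55 > 54 [met]
    (e): 80 − 26 = 54 ≤ 54 [not met]
  Stage II.1 not carried; the policyholder fails its burden.
So the insurer prevails on this issue.
Per-issue: Issue I → insurer; Issue II → insurer. The policyholder must prevail on every issue; overall, the insurer prevails.

insurer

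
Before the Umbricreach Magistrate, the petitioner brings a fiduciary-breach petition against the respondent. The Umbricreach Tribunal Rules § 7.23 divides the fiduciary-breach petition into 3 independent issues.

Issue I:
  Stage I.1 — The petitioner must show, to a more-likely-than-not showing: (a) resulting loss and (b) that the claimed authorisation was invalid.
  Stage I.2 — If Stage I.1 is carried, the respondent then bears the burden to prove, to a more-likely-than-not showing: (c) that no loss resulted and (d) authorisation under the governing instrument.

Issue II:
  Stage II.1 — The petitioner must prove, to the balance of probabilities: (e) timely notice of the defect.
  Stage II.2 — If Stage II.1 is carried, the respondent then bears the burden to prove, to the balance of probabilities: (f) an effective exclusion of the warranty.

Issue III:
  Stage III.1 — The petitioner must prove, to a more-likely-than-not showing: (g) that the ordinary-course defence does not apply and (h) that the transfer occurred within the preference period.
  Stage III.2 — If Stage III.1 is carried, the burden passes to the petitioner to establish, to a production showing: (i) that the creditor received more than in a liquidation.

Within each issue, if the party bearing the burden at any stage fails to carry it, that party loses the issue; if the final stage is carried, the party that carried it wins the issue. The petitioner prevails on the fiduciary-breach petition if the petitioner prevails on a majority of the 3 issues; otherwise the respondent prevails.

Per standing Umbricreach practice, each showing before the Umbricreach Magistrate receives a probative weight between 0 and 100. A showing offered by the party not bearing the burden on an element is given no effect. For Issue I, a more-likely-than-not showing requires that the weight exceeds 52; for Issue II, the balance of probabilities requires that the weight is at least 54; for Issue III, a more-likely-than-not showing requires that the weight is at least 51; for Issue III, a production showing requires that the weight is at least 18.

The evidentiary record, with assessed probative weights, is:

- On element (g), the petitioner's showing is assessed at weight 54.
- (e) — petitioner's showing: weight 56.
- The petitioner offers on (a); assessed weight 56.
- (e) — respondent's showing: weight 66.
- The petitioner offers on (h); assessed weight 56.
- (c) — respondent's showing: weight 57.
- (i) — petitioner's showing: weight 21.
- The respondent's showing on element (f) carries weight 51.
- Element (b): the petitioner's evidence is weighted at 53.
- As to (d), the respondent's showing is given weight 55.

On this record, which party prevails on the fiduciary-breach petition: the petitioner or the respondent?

petitioner

— Issue I —
Stage I.1 (petitioner, a more-likely-than-not showing, weight exceeds 52): (a) 56 > 52 — meets; (b) 53 > 52 — meets.
  Stage I.1 is satisfied; the onus moves to the respondent.
Stage I.2 (respondent, a more-likely-than-not showing, weight exceeds 52): (c) 57 > 52 — meets; (d) 55 > 52 — meets.
  The respondent carries the last stage.
With every stage satisfied, the respondent prevails on this issue.
— Issue II —
Stage II.1 — burden on petitioner; standard: the balance of probabilities (weight is at least 54).
    (e): 56 (respondent's 66 disregarded) ≥ 54 [met]
  The petitioner carries Stage II.1; the respondent now bears the burden.
Stage II.2 — burden on respondent; standard: the balance of probabilities (weight is at least 54).
    (f): 51 < 54 [not met]
  Not every element is met, so the respondent fails to carry Stage II.2.
So the petitioner prevails on this issue.
— Issue III —
At Stage III.1 the petitioner must meet a more-likely-than-not showing (weight is at least 51): on (g) the weight is 54, ≥ 51, so (g) meets the standard; on (h) the weight is 56, ≥ 51, so (h) meets the standard.
  All elements met. The petitioner retains the burden for Stage III.2.
At Stage III.2 the petitioner must meet a production showing (weight is at least 18): on (i) the weight is 21, ≥ 18, so (i) meets the standard.
  The petitioner carries the last stage.
Every stage carried; the petitioner prevails on this issue.
Per-issue: Issue I → respondent; Issue II → petitioner; Issue III → petitioner. The petitioner must prevail on a majority of issues; overall, the petitioner prevails.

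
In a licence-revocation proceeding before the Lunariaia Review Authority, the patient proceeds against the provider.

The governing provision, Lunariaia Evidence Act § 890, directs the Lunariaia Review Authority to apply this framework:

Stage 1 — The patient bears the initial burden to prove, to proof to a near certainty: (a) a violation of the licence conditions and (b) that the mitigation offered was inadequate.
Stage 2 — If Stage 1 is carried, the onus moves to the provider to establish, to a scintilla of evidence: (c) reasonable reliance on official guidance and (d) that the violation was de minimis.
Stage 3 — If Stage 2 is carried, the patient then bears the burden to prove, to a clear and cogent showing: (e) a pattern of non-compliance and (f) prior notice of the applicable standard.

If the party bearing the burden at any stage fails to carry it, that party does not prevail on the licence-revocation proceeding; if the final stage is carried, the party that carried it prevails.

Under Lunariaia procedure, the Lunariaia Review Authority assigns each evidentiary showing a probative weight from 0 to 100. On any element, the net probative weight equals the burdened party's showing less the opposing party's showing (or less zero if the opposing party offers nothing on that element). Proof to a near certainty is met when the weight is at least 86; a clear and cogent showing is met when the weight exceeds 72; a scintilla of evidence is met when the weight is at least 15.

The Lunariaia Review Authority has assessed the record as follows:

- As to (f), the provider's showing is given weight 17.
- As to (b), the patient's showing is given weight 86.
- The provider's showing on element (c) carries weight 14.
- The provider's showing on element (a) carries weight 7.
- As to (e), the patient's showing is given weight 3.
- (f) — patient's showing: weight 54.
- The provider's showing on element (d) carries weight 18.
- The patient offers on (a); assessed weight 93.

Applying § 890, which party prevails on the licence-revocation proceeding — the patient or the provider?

patient

Stage 1 (patient, proof to a near certainty, weight is at least 86): (a) net 93−7=86 ≥ 86 — meets; (b) 86 ≥ 86 — meets.
  The patient carries Stage 1; the provider now bears the burden.
Stage 2 (provider, a scintilla of evidence, weight is at least 15): (c) 14 < 15 — fails; (d) 18 ≥ 15 — meets.
  Not every element is met, so the provider fails to carry Stage 2.
So the patient prevails.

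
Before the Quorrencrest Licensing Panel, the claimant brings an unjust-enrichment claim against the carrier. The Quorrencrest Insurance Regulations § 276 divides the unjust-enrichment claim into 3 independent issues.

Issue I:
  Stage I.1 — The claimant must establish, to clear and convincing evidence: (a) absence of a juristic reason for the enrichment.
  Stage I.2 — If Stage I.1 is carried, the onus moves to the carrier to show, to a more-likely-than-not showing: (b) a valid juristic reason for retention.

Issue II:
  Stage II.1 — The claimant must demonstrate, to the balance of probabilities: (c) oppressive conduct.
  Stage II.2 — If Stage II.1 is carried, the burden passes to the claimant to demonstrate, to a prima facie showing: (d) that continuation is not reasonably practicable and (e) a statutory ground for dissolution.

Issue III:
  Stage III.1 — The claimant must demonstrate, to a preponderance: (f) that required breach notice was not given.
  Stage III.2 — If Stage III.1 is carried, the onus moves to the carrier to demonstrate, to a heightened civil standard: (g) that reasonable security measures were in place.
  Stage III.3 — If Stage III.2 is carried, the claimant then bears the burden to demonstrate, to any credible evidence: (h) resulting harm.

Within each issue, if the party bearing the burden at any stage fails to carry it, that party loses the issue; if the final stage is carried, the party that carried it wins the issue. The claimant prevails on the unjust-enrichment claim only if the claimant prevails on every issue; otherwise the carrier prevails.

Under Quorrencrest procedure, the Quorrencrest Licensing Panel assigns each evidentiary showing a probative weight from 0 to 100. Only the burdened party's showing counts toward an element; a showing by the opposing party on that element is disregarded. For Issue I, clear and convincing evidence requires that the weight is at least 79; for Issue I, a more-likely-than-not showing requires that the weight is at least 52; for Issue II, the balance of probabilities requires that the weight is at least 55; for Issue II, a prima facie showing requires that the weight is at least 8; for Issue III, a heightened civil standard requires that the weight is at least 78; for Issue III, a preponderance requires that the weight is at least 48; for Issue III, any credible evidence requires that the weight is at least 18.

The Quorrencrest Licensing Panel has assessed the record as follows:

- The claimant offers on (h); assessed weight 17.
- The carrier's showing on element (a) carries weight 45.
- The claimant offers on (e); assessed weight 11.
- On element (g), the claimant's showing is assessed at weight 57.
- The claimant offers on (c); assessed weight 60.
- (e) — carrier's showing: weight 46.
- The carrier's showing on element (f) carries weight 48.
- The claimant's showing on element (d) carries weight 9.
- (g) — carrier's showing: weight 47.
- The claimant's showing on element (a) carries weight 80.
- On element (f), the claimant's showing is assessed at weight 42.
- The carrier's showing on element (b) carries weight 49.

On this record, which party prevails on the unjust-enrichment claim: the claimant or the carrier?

— Issue I —
Stage I.1 — burden on claimant; standard: clear and convincing evidence (weight is at least 79).
    (a): 80 (carrier's 45 disregarded) ≥ 79 [met]
  All elements met. The burden passes to the carrier.
Stage I.2 — burden on carrier; standard: a more-likely-than-not showing (weight is at least 52).
    (b): 49 < 52 [not met]
  Stage I.2 not carried; the carrier fails its burden.
The analysis ends at Stage I.2; the claimant prevails on this issue.
— Issue II —
At Stage II.1 the claimant must meet the balance of probabilities (weight is at least 55): on (c) the weight is 60, which does reach 55, so (c) meets the standard.
  Stage II.1 carried; the burden remains with the claimant.
At Stage II.2 the claimant must meet a prima facie showing (weight is at least 8): on (d) the weight is 9, ≥ 8, so (d) meets the standard; on (e) the weight is 11 (the carrier's 46 is given no effect), ≥ 8, so (e) meets the standard.
  Stage II.2 carried; the final stage is satisfied.
With every stage satisfied, the claimant prevails on this issue.
— Issue III —
At Stage III.1 the claimant must meet a preponderance (weight is at least 48): on (f) the weight is 42 (the carrier's 48 is given no effect), which does not reach 48, so (f) does not meet the standard.
  Not every element is met, so the claimant fails to carry Stage III.1.
So the carrier prevails on this issue.
Per-issue: Issue I → claimant; Issue II → claimant; Issue III → carrier. The claimant must prevail on every issue; overall, the carrier prevails.

carrier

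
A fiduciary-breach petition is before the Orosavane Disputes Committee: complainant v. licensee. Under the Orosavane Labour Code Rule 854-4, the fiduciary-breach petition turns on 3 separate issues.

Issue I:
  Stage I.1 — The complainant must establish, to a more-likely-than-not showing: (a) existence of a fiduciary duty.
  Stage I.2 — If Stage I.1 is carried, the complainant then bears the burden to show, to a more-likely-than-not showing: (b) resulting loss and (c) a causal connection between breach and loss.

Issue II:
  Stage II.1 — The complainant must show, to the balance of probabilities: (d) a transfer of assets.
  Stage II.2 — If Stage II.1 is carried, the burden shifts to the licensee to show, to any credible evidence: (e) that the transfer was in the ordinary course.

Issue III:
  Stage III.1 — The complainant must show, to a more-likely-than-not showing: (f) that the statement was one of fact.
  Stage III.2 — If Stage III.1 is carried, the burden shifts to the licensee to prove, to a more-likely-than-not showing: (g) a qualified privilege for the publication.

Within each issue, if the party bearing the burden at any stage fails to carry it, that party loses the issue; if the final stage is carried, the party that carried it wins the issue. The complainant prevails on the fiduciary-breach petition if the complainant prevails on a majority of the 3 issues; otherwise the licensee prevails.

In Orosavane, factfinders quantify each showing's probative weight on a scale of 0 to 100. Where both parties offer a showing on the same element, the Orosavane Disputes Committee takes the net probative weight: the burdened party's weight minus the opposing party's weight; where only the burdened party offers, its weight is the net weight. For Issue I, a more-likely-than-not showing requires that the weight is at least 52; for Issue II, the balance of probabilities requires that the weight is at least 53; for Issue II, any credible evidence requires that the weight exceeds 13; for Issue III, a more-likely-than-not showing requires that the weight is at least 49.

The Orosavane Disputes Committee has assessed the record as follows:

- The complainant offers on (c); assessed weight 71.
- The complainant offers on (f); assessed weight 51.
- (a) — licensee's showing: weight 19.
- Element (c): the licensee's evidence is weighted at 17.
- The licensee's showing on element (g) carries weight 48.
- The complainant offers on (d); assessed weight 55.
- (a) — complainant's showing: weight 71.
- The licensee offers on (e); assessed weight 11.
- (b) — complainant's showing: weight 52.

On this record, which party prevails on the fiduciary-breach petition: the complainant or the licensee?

complainant

— Issue I —
Stage I.1 (complainant, a more-likely-than-not showing, weight is at least 52): (a) net 71−19=52 ≥ 52 — meets.
  Stage I.1 is satisfied; the complainant continues to bear the burden.
Stage I.2 (complainant, a more-likely-than-not showing, weight is at least 52): (b) 52 ≥ 52 — meets; (c) net 71−17=54 ≥ 52 — meets.
  The complainant carries the last stage.
All stages carried — the complainant prevails on this issue.
— Issue II —
Stage II.1 (complainant, the balance of probabilities, weight is at least 53): (d) 55 ≥ 53 — meets.
  Stage II.1 is satisfied; the onus moves to the licensee.
Stage II.2 (licensee, any credible evidence, weight exceeds 13): (e) 11 ≤ 13 — fails.
  Stage II.2 not carried; the licensee fails its burden.
The analysis ends at Stage II.2; the complainant prevails on this issue.
— Issue III —
Stage III.1 — burden on complainant; standard: a more-likely-than-not showing (weight is at least 49).
    (f): 51 ≥ 49 [met]
  All elements met. The burden passes to the licensee.
Stage III.2 — burden on licensee; standard: a more-likely-than-not showing (weight is at least 49).
    (g): 48 < 49 [not met]
  Not every element is met, so the licensee fails to carry Stage III.2.
The complainant prevails on this issue.
Per-issue: Issue I → complainant; Issue II → complainant; Issue III → complainant. The complainant must prevail on a majority of issues; overall, the complainant prevails.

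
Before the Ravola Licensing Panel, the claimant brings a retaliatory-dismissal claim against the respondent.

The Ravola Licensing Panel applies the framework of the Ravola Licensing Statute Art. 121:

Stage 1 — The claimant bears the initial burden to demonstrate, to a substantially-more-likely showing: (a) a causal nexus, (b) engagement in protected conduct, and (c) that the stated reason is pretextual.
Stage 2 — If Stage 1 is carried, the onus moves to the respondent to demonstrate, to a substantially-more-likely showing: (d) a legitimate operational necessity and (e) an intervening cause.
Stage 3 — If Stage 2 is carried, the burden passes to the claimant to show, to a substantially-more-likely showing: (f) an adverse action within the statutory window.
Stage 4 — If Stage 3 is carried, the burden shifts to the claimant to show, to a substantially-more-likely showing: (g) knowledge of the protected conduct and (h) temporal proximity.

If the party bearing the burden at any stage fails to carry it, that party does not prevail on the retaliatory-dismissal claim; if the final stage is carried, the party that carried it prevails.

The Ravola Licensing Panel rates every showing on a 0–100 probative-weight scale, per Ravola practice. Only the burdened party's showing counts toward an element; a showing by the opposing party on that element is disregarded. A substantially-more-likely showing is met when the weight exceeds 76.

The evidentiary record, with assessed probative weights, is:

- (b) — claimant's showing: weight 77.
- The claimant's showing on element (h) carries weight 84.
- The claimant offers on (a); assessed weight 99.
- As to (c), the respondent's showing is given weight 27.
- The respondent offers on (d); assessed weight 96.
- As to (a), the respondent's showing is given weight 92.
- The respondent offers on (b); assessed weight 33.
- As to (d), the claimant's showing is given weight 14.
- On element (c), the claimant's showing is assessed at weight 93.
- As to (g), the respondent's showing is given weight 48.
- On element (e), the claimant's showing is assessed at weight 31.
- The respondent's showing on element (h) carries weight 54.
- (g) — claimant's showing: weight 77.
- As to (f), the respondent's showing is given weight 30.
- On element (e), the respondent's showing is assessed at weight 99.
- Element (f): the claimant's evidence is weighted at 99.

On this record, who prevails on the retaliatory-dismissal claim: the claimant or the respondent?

At Stage 1 the claimant must meet a substantially-more-likely showing (weight exceeds 76): on (a) the weight is 99 (the respondent's 92 is given no effect), which does exceed 76, so (a) meets the standard; on (b) the weight is 77 (the respondent's 33 is given no effect), > 76, so (b) meets the standard; on (c) the weight is 93 (the respondent's 27 is given no effect), > 76, so (c) meets the standard.
  Stage 1 carried; the burden shifts to the respondent.
At Stage 2 the respondent must meet a substantially-more-likely showing (weight exceeds 76): on (d) the weight is 96 (the claimant's 14 is given no effect), > 76, so (d) meets the standard; on (e) the weight is 99 (the claimant's 31 is given no effect), which does exceed 76, so (e) meets the standard.
  Stage 2 is satisfied; the onus moves to the claimant.
At Stage 3 the claimant must meet a substantially-more-likely showing (weight exceeds 76): on (f) the weight is 99 (the respondent's 30 is given no effect), which does exceed 76, so (f) meets the standard.
  Stage 3 carried; the burden remains with the claimant.
At Stage 4 the claimant must meet a substantially-more-likely showing (weight exceeds 76): on (g) the weight is 77 (the respondent's 48 is given no effect), which does exceed 76, so (g) meets the standard; on (h) the weight is 84 (the respondent's 54 is given no effect), > 76, so (h) meets the standard.
  The claimant carries the last stage.
With every stage satisfied, the claimant prevails.

claimant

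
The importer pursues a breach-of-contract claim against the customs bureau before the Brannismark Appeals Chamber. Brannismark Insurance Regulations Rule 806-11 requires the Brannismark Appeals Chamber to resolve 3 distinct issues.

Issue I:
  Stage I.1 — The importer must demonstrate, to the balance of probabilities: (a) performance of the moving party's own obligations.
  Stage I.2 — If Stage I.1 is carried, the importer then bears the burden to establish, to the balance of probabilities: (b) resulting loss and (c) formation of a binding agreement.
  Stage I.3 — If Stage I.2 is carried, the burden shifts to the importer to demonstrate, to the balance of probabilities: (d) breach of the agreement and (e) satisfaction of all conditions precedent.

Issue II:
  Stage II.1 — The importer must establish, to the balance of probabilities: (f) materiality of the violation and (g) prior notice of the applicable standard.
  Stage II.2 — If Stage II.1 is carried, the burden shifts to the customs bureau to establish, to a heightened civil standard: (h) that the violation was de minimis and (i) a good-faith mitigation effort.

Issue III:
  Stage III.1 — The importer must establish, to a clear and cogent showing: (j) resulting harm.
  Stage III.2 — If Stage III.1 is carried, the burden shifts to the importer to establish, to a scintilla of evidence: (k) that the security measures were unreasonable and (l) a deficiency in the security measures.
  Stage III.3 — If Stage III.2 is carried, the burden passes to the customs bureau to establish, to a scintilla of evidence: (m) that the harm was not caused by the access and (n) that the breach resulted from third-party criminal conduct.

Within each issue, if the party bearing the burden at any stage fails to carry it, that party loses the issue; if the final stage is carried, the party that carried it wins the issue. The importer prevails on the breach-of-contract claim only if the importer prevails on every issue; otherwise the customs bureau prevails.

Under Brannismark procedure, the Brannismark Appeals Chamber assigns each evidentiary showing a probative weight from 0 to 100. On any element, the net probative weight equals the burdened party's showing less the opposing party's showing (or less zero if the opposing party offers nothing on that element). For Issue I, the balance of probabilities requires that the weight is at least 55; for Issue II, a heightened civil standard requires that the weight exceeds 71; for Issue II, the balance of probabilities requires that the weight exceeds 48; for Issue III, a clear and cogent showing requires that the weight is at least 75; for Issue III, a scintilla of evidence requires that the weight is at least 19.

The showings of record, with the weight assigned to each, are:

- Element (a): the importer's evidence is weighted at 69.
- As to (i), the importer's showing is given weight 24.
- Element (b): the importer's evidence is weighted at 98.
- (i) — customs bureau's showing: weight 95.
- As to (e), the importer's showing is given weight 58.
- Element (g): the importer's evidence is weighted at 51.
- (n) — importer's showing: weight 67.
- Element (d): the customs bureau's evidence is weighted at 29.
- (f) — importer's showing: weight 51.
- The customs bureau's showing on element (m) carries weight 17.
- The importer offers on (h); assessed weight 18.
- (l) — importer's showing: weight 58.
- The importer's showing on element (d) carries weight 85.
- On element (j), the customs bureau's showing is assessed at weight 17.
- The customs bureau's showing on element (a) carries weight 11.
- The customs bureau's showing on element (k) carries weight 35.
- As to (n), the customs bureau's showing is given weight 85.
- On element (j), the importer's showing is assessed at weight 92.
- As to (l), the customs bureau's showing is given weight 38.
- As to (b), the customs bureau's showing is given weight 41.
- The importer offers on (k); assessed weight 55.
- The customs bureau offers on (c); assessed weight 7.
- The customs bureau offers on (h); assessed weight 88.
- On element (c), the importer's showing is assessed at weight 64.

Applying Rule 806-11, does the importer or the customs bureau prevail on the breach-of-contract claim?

— Issue I —
At Stage I.1 the importer must meet the balance of probabilities (weight is at least 55): on (a) the weight is 69 less the opposing 11 gives net 58, ≥ 55, so (a) meets the standard.
  All elements met. The importer retains the burden for Stage I.2.
At Stage I.2 the importer must meet the balance of probabilities (weight is at least 55): on (b) the weight is 98 less the opposing 41 gives net 57, which does reach 55, so (b) meets the standard; on (c) the weight is 64 less the opposing 7 gives net 57, which does reach 55, so (c) meets the standard.
  Stage I.2 is satisfied; the importer continues to bear the burden.
At Stage I.3 the importer must meet the balance of probabilities (weight is at least 55): on (d) the weight is 85 less the opposing 29 gives net 56, which does reach 55, so (d) meets the standard; on (e) the weight is 58, ≥ 55, so (e) meets the standard.
  All elements met at the final stage.
Every stage carried; the importer prevails on this issue.
— Issue II —
Stage II.1 — burden on importer; standard: the balance of probabilities (weight exceeds 48).
    (f): 51 > 48 [met]
    (g): 51 > 48 [met]
  Stage II.1 carried; the burden shifts to the customs bureau.
Stage II.2 — burden on customs bureau; standard: a heightened civil standard (weight exceeds 71).
    (h): 88 − 18 = 70 ≤ 71 [not met]
    (i): 95 − 24 = 71 ≤ 71 [not met]
  The customs bureau does not carry Stage II.2.
So the importer prevails on this issue.
— Issue III —
Stage III.1 — burden on importer; standard: a clear and cogent showing (weight is at least 75).
    (j): 92 − 17 = 75 ≥ 75 [met]
  Stage III.1 is satisfied; the importer continues to bear the burden.
Stage III.2 — burden on importer; standard: a scintilla of evidence (weight is at least 19).
    (k): 55 − 35 = 20 ≥ 19 [met]
    (l): 58 − 38 = 20 ≥ 19 [met]
  Stage III.2 carried; the burden shifts to the customs bureau.
Stage III.3 — burden on customs bureau; standard: a scintilla of evidence (weight is at least 19).
    (m): 17 < 19 [not met]
    (n): 85 − 67 = 18 < 19 [not met]
  The customs bureau does not carry Stage III.3.
The analysis ends at Stage III.3; the importer prevails on this issue.
Per-issue: Issue I → importer; Issue II → importer; Issue III → importer. The importer must prevail on every issue; overall, the importer prevails.

importer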